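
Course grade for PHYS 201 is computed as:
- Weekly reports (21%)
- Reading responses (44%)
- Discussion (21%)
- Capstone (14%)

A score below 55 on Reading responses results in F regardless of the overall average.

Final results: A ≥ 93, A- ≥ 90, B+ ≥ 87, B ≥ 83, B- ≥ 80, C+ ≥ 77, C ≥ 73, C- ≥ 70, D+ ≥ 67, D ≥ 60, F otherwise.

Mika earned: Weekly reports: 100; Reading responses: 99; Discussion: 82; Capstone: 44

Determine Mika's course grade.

B+

Reading responses score 99 ≥ 55: minimum met.
Weighted total:
  Weekly reports 100 × 0.21 = 21
  Reading responses 99 × 0.44 = 43.56
  Discussion 82 × 0.21 = 17.22
  Capstone 44 × 0.14 = 6.16
Sum = 87.94
87.94 is ≥ 87 and < 90 → B+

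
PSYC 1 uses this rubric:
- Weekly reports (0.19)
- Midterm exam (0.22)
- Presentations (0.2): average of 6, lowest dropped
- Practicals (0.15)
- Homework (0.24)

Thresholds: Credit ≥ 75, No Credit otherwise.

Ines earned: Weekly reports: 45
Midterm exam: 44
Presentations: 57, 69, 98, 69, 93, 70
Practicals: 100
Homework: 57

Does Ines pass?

Presentations: drop 57 → average of remaining 5 = 399/5 = 79.8
Weighted total:
  Weekly reports 45 × 0.19 = 8.55
  Midterm exam 44 × 0.22 = 9.68
  Presentations 79.8 × 0.2 = 15.96
  Practicals 100 × 0.15 = 15
  Homework 57 × 0.24 = 13.68
Sum = 62.87
62.87 < 75 → No Credit

No Credit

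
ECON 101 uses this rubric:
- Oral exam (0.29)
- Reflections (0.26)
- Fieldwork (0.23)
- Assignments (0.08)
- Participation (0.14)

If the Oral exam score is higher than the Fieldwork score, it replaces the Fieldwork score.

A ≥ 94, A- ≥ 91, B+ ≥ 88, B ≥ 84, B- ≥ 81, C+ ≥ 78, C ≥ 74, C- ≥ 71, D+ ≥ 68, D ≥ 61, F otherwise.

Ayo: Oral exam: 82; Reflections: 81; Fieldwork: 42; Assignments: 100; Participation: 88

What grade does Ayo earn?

B

Oral exam (82) > Fieldwork (42), so Fieldwork counts as 82.
Weighted total:
  Oral exam 82 × 0.29 = 23.78
  Reflections 81 × 0.26 = 21.06
  Fieldwork 82 × 0.23 = 18.86
  Assignments 100 × 0.08 = 8
  Participation 88 × 0.14 = 12.32
Sum = 84.02
84.02 is ≥ 84 and < 88 → B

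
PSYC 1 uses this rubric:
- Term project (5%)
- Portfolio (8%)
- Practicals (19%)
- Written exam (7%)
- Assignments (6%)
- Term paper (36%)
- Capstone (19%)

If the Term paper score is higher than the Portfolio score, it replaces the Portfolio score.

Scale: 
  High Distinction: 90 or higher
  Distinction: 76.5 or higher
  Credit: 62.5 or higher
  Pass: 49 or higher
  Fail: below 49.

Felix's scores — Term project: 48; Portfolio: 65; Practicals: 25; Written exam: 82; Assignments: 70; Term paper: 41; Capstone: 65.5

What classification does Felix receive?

Term paper (41) ≤ Portfolio (65), so Portfolio stays at 65.
Weighted total:
  Term project 48 × 0.05 = 2.4
  Portfolio 65 × 0.08 = 5.2
  Practicals 25 × 0.19 = 4.75
  Written exam 82 × 0.07 = 5.74
  Assignments 70 × 0.06 = 4.2
  Term paper 41 × 0.36 = 14.76
  Capstone 65.5 × 0.19 = 12.445
Sum = 49.495
49.495 is ≥ 49 and < 62.5 → Pass

Pass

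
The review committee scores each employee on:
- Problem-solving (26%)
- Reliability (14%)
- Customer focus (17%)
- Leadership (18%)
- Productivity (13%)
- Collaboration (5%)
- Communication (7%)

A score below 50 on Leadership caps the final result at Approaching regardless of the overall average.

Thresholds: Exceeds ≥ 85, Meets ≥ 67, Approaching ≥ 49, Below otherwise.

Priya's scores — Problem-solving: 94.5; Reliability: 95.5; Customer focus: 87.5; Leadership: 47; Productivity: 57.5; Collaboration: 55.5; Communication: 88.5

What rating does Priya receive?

Approaching

Leadership score 47 < 50: minimum not met.
Weighted total:
  Problem-solving 94.5 × 0.26 = 24.57
  Reliability 95.5 × 0.14 = 13.37
  Customer focus 87.5 × 0.17 = 14.875
  Leadership 47 × 0.18 = 8.46
  Productivity 57.5 × 0.13 = 7.475
  Collaboration 55.5 × 0.05 = 2.775
  Communication 88.5 × 0.07 = 6.195
Sum = 77.72
77.72 would be Meets; cap at Approaching applies → Approaching.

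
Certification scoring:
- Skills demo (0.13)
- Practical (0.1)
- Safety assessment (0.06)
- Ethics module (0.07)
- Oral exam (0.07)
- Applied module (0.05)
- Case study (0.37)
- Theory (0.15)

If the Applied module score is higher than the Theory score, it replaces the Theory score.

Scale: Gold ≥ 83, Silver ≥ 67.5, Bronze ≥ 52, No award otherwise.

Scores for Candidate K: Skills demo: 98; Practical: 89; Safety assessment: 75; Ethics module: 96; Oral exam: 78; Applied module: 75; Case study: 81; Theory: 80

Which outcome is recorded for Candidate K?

Gold

Applied module (75) ≤ Theory (80), so Theory stays at 80.
Weighted total:
  Skills demo 98 × 0.13 = 12.74
  Practical 89 × 0.1 = 8.9
  Safety assessment 75 × 0.06 = 4.5
  Ethics module 96 × 0.07 = 6.72
  Oral exam 78 × 0.07 = 5.46
  Applied module 75 × 0.05 = 3.75
  Case study 81 × 0.37 = 29.97
  Theory 80 × 0.15 = 12
Sum = 84.04
84.04 ≥ 83 → Gold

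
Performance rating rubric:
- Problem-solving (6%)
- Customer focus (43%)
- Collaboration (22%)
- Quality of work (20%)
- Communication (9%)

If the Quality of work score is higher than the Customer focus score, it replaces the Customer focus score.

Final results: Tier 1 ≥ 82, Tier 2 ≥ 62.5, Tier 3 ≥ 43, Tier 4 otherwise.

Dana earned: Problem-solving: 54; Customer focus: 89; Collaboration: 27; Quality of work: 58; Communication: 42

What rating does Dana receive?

Quality of work (58) ≤ Customer focus (89), so Customer focus stays at 89.
Weighted total:
  Problem-solving 54 × 0.06 = 3.24
  Customer focus 89 × 0.43 = 38.27
  Collaboration 27 × 0.22 = 5.94
  Quality of work 58 × 0.2 = 11.6
  Communication 42 × 0.09 = 3.78
Sum = 62.83
62.83 is ≥ 62.5 and < 82 → Tier 2

Tier 2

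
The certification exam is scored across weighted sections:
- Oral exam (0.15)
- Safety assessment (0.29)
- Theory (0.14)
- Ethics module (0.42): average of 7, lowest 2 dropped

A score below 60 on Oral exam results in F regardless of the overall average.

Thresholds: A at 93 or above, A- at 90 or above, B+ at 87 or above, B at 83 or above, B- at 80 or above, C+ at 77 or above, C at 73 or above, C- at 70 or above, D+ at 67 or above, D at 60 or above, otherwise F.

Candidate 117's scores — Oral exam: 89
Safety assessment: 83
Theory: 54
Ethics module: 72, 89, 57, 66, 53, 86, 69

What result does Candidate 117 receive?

Ethics module: drop 53, 57 → average of remaining 5 = 382/5 = 76.4
Oral exam score 89 ≥ 60: minimum met.
Weighted total:
  Oral exam 89 × 0.15 = 13.35
  Safety assessment 83 × 0.29 = 24.07
  Theory 54 × 0.14 = 7.56
  Ethics module 76.4 × 0.42 = 32.088
Sum = 77.068
77.068 is ≥ 77 and < 80 → C+

C+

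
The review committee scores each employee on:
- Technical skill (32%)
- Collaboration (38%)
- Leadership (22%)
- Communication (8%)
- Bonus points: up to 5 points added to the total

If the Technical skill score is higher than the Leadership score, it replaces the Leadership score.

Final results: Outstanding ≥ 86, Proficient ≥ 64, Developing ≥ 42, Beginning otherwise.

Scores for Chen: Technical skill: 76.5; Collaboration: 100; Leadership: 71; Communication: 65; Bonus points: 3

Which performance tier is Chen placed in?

Outstanding

Technical skill (76.5) > Leadership (71), so Leadership counts as 76.5.
Weighted total:
  Technical skill 76.5 × 0.32 = 24.48
  Collaboration 100 × 0.38 = 38
  Leadership 76.5 × 0.22 = 16.83
  Communication 65 × 0.08 = 5.2
Sum = 84.51
Bonus points: 84.51 + 3 = 87.51
87.51 ≥ 86 → Outstanding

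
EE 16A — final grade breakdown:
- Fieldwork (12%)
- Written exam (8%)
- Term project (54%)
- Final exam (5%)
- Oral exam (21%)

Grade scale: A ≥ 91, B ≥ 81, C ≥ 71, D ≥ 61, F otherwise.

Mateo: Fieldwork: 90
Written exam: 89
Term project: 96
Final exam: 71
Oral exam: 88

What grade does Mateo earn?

A

Weighted total:
  Fieldwork 90 × 0.12 = 10.8
  Written exam 89 × 0.08 = 7.12
  Term project 96 × 0.54 = 51.84
  Final exam 71 × 0.05 = 3.55
  Oral exam 88 × 0.21 = 18.48
Sum = 91.79
91.79 ≥ 91 → A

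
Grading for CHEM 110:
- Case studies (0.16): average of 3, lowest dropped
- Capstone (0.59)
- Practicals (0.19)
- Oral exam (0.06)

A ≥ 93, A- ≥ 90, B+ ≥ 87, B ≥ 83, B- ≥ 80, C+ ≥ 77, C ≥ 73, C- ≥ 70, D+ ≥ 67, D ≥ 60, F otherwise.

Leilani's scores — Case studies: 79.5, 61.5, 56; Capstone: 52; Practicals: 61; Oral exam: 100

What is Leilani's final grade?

Case studies: drop 56 → average of remaining 2 = 141/2 = 70.5
Weighted total:
  Case studies 70.5 × 0.16 = 11.28
  Capstone 52 × 0.59 = 30.68
  Practicals 61 × 0.19 = 11.59
  Oral exam 100 × 0.06 = 6
Sum = 59.55
59.55 < 60 → F

F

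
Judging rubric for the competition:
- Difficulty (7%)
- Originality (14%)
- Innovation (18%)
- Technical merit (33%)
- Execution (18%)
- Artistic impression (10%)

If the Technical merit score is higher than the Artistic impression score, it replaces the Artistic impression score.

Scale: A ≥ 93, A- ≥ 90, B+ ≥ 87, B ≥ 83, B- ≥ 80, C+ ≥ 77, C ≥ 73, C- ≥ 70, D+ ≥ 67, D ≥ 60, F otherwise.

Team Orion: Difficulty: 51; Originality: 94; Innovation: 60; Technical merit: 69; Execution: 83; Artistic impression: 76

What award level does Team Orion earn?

C-

Technical merit (69) ≤ Artistic impression (76), so Artistic impression stays at 76.
Weighted total:
  Difficulty 51 × 0.07 = 3.57
  Originality 94 × 0.14 = 13.16
  Innovation 60 × 0.18 = 10.8
  Technical merit 69 × 0.33 = 22.77
  Execution 83 × 0.18 = 14.94
  Artistic impression 76 × 0.1 = 7.6
Sum = 72.84
72.84 is ≥ 70 and < 73 → C-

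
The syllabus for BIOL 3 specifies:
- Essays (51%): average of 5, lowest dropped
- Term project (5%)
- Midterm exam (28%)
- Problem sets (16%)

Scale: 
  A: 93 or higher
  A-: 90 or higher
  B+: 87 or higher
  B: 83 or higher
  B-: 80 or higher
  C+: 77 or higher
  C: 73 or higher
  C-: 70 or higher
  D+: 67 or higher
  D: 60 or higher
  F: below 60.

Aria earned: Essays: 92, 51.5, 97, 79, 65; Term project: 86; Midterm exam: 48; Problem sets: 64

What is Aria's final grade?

Essays: drop 51.5 → average of remaining 4 = 333/4 = 83.25
Weighted total:
  Essays 83.25 × 0.51 = 42.4575
  Term project 86 × 0.05 = 4.3
  Midterm exam 48 × 0.28 = 13.44
  Problem sets 64 × 0.16 = 10.24
Sum = 70.4375
70.4375 is ≥ 70 and < 73 → C-

C-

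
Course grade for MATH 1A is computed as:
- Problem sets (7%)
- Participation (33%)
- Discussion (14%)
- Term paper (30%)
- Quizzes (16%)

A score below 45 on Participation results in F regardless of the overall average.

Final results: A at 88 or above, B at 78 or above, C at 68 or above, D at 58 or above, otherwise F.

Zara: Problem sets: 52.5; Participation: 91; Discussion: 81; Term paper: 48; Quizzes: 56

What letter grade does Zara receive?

C

Participation score 91 ≥ 45: minimum met.
Weighted total:
  Problem sets 52.5 × 0.07 = 3.675
  Participation 91 × 0.33 = 30.03
  Discussion 81 × 0.14 = 11.34
  Term paper 48 × 0.3 = 14.4
  Quizzes 56 × 0.16 = 8.96
Sum = 68.405
68.405 is ≥ 68 and < 78 → C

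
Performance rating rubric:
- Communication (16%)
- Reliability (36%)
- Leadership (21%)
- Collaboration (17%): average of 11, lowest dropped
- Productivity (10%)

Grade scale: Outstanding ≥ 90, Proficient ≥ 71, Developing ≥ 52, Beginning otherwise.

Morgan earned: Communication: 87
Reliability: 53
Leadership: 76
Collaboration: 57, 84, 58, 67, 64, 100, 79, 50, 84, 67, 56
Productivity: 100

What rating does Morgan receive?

Collaboration: drop 50 → average of remaining 10 = 716/10 = 71.6
Weighted total:
  Communication 87 × 0.16 = 13.92
  Reliability 53 × 0.36 = 19.08
  Leadership 76 × 0.21 = 15.96
  Collaboration 71.6 × 0.17 = 12.172
  Productivity 100 × 0.1 = 10
Sum = 71.132
71.132 is ≥ 71 and < 90 → Proficient

Proficient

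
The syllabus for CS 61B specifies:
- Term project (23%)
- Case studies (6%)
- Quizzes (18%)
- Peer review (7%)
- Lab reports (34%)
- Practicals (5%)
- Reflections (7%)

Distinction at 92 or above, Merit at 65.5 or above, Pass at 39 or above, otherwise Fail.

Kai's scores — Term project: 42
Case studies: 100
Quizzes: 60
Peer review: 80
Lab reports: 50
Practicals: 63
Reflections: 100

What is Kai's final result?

Weighted total:
  Term project 42 × 0.23 = 9.66
  Case studies 100 × 0.06 = 6
  Quizzes 60 × 0.18 = 10.8
  Peer review 80 × 0.07 = 5.6
  Lab reports 50 × 0.34 = 17
  Practicals 63 × 0.05 = 3.15
  Reflections 100 × 0.07 = 7
Sum = 59.21
59.21 is ≥ 39 and < 65.5 → Pass

Pass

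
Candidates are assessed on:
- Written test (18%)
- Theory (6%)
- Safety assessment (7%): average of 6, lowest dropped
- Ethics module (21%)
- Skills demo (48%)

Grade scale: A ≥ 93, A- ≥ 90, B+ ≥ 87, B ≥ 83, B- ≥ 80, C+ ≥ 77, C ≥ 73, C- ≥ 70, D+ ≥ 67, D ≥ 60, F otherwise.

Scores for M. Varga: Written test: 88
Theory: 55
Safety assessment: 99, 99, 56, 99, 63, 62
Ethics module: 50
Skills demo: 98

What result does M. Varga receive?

Safety assessment: drop 56 → average of remaining 5 = 422/5 = 84.4
Weighted total:
  Written test 88 × 0.18 = 15.84
  Theory 55 × 0.06 = 3.3
  Safety assessment 84.4 × 0.07 = 5.908
  Ethics module 50 × 0.21 = 10.5
  Skills demo 98 × 0.48 = 47.04
Sum = 82.588
82.588 is ≥ 80 and < 83 → B-

B-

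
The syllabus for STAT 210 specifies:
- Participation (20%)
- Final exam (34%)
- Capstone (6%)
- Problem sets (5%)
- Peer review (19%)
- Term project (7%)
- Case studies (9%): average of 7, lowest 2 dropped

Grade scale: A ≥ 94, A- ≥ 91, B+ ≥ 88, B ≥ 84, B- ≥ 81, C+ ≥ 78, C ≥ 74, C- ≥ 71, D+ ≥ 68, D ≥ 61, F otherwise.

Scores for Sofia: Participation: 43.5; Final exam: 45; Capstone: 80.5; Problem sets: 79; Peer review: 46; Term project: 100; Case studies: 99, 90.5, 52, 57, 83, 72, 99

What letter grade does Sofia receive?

F

Case studies: drop 52, 57 → average of remaining 5 = 443.5/5 = 88.7
Weighted total:
  Participation 43.5 × 0.2 = 8.7
  Final exam 45 × 0.34 = 15.3
  Capstone 80.5 × 0.06 = 4.83
  Problem sets 79 × 0.05 = 3.95
  Peer review 46 × 0.19 = 8.74
  Term project 100 × 0.07 = 7
  Case studies 88.7 × 0.09 = 7.983
Sum = 56.503
56.503 < 61 → F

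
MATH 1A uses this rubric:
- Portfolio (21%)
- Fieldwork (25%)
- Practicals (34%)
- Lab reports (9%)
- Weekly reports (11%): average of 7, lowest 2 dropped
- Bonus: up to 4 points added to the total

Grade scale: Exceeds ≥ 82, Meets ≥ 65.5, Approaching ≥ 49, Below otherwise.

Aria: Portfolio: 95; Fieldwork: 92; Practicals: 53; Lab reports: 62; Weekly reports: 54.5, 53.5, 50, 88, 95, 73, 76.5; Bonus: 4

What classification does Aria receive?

Weekly reports: drop 50, 53.5 → average of remaining 5 = 387/5 = 77.4
Weighted total:
  Portfolio 95 × 0.21 = 19.95
  Fieldwork 92 × 0.25 = 23
  Practicals 53 × 0.34 = 18.02
  Lab reports 62 × 0.09 = 5.58
  Weekly reports 77.4 × 0.11 = 8.514
Sum = 75.064
Bonus: 75.064 + 4 = 79.064
79.064 is ≥ 65.5 and < 82 → Meets

Meets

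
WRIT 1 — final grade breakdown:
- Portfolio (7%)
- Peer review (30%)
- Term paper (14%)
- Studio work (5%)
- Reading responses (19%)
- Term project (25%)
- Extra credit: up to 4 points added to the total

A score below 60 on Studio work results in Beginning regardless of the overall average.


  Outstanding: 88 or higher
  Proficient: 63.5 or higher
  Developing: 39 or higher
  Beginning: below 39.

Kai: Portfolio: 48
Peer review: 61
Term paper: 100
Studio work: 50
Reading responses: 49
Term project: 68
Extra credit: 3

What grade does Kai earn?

Studio work score 50 < 60: minimum not met.
Weighted total:
  Portfolio 48 × 0.07 = 3.36
  Peer review 61 × 0.3 = 18.3
  Term paper 100 × 0.14 = 14
  Studio work 50 × 0.05 = 2.5
  Reading responses 49 × 0.19 = 9.31
  Term project 68 × 0.25 = 17
Sum = 64.47
Extra credit: 64.47 + 3 = 67.47
Because the Studio work minimum was not met, the result is Beginning.

Beginning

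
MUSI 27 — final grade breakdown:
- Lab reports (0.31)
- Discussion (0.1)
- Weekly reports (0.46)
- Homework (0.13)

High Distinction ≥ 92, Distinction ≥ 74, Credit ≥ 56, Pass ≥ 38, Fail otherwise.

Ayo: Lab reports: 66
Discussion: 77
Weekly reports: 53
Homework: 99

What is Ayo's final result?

Credit

Weighted total:
  Lab reports 66 × 0.31 = 20.46
  Discussion 77 × 0.1 = 7.7
  Weekly reports 53 × 0.46 = 24.38
  Homework 99 × 0.13 = 12.87
Sum = 65.41
65.41 is ≥ 56 and < 74 → Credit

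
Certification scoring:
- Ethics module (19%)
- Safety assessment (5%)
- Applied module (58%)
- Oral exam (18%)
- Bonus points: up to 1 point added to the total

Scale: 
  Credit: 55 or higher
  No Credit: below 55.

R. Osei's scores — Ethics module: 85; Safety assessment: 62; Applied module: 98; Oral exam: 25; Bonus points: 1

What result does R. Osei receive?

Credit

Weighted total:
  Ethics module 85 × 0.19 = 16.15
  Safety assessment 62 × 0.05 = 3.1
  Applied module 98 × 0.58 = 56.84
  Oral exam 25 × 0.18 = 4.5
Sum = 80.59
Bonus points: 80.59 + 1 = 81.59
81.59 ≥ 55 → Credit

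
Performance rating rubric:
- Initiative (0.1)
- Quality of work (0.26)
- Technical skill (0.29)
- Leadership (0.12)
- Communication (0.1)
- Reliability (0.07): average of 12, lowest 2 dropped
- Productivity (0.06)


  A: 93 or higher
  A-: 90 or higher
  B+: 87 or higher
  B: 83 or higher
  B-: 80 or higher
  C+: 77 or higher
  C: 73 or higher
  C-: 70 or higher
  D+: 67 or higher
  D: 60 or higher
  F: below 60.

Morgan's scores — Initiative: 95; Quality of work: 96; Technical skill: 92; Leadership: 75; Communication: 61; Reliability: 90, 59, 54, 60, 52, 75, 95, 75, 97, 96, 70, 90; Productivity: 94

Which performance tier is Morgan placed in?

Reliability: drop 52, 54 → average of remaining 10 = 807/10 = 80.7
Weighted total:
  Initiative 95 × 0.1 = 9.5
  Quality of work 96 × 0.26 = 24.96
  Technical skill 92 × 0.29 = 26.68
  Leadership 75 × 0.12 = 9
  Communication 61 × 0.1 = 6.1
  Reliability 80.7 × 0.07 = 5.649
  Productivity 94 × 0.06 = 5.64
Sum = 87.529
87.529 is ≥ 87 and < 90 → B+

B+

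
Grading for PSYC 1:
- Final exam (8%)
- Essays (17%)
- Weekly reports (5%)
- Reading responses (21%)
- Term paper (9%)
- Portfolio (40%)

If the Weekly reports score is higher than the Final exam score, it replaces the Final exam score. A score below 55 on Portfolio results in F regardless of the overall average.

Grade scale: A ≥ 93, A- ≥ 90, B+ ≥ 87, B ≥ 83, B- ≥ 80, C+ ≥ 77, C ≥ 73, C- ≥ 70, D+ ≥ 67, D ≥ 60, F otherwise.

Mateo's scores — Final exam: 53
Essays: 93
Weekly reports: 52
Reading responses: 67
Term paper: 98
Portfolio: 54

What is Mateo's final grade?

F

Weekly reports (52) ≤ Final exam (53), so Final exam stays at 53.
Portfolio score 54 < 55: minimum not met.
Weighted total:
  Final exam 53 × 0.08 = 4.24
  Essays 93 × 0.17 = 15.81
  Weekly reports 52 × 0.05 = 2.6
  Reading responses 67 × 0.21 = 14.07
  Term paper 98 × 0.09 = 8.82
  Portfolio 54 × 0.4 = 21.6
Sum = 67.14
Because the Portfolio minimum was not met, the result is F.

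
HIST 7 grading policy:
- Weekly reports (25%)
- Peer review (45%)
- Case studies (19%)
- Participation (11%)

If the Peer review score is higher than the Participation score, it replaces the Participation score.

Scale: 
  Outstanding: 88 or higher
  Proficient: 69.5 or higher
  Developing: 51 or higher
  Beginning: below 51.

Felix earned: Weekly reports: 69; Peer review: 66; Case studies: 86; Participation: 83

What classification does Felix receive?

Peer review (66) ≤ Participation (83), so Participation stays at 83.
Weighted total:
  Weekly reports 69 × 0.25 = 17.25
  Peer review 66 × 0.45 = 29.7
  Case studies 86 × 0.19 = 16.34
  Participation 83 × 0.11 = 9.13
Sum = 72.42
72.42 is ≥ 69.5 and < 88 → Proficient

Proficient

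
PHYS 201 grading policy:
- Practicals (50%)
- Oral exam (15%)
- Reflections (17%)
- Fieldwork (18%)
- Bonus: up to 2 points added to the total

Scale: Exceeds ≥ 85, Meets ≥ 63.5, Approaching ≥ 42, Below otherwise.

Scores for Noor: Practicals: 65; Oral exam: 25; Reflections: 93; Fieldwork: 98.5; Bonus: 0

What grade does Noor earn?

Meets

Weighted total:
  Practicals 65 × 0.5 = 32.5
  Oral exam 25 × 0.15 = 3.75
  Reflections 93 × 0.17 = 15.81
  Fieldwork 98.5 × 0.18 = 17.73
Sum = 69.79
Bonus: 69.79 + 0 = 69.79
69.79 is ≥ 63.5 and < 85 → Meets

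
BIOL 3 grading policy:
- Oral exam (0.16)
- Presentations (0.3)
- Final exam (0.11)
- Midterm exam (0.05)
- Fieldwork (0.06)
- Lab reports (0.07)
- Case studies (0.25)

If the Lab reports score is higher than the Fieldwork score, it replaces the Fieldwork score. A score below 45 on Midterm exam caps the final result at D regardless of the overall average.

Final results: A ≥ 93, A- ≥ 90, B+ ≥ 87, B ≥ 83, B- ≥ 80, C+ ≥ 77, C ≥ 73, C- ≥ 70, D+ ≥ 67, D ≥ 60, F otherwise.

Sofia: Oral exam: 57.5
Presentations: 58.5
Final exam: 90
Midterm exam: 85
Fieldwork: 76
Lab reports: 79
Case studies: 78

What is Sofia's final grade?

Lab reports (79) > Fieldwork (76), so Fieldwork counts as 79.
Midterm exam score 85 ≥ 45: minimum met.
Weighted total:
  Oral exam 57.5 × 0.16 = 9.2
  Presentations 58.5 × 0.3 = 17.55
  Final exam 90 × 0.11 = 9.9
  Midterm exam 85 × 0.05 = 4.25
  Fieldwork 79 × 0.06 = 4.74
  Lab reports 79 × 0.07 = 5.53
  Case studies 78 × 0.25 = 19.5
Sum = 70.67
70.67 is ≥ 70 and < 73 → C-

C-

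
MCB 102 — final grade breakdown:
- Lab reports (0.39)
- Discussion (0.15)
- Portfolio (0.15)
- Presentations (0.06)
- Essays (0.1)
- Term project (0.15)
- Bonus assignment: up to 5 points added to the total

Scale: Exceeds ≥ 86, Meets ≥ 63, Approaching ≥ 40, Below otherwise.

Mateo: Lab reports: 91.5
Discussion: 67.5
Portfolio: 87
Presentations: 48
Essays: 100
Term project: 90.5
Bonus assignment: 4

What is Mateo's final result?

Weighted total:
  Lab reports 91.5 × 0.39 = 35.685
  Discussion 67.5 × 0.15 = 10.125
  Portfolio 87 × 0.15 = 13.05
  Presentations 48 × 0.06 = 2.88
  Essays 100 × 0.1 = 10
  Term project 90.5 × 0.15 = 13.575
Sum = 85.315
Bonus assignment: 85.315 + 4 = 89.315
89.315 ≥ 86 → Exceeds

Exceeds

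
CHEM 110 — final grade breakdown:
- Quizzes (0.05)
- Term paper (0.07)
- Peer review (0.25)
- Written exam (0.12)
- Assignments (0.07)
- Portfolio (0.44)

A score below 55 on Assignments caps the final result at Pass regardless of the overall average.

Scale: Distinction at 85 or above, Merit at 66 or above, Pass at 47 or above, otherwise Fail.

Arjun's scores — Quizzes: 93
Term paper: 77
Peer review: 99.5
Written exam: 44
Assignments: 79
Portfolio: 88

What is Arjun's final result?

Assignments score 79 ≥ 55: minimum met.
Weighted total:
  Quizzes 93 × 0.05 = 4.65
  Term paper 77 × 0.07 = 5.39
  Peer review 99.5 × 0.25 = 24.875
  Written exam 44 × 0.12 = 5.28
  Assignments 79 × 0.07 = 5.53
  Portfolio 88 × 0.44 = 38.72
Sum = 84.445
84.445 is ≥ 66 and < 85 → Merit

Merit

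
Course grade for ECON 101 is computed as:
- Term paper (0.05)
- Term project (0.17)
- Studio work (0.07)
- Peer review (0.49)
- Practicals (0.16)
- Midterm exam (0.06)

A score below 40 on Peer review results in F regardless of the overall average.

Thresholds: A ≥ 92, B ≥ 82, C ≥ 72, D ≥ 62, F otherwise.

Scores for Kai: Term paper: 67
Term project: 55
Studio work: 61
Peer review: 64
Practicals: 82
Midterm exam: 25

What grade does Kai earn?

D

Peer review score 64 ≥ 40: minimum met.
Weighted total:
  Term paper 67 × 0.05 = 3.35
  Term project 55 × 0.17 = 9.35
  Studio work 61 × 0.07 = 4.27
  Peer review 64 × 0.49 = 31.36
  Practicals 82 × 0.16 = 13.12
  Midterm exam 25 × 0.06 = 1.5
Sum = 62.95
62.95 is ≥ 62 and < 72 → D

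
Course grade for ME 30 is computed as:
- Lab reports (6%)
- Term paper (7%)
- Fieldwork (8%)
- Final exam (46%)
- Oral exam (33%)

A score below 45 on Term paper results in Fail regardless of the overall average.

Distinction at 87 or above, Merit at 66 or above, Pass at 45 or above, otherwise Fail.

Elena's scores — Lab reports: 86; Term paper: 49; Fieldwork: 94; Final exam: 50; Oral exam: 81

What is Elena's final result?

Term paper score 49 ≥ 45: minimum met.
Weighted total:
  Lab reports 86 × 0.06 = 5.16
  Term paper 49 × 0.07 = 3.43
  Fieldwork 94 × 0.08 = 7.52
  Final exam 50 × 0.46 = 23
  Oral exam 81 × 0.33 = 26.73
Sum = 65.84
65.84 is ≥ 45 and < 66 → Pass

Pass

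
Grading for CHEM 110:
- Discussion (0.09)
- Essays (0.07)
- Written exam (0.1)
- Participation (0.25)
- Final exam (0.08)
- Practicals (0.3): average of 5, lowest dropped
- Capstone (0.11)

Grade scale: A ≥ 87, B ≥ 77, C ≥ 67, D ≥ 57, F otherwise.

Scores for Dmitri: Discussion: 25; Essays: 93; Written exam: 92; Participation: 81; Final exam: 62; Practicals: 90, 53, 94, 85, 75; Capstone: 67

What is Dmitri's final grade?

Practicals: drop 53 → average of remaining 4 = 344/4 = 86
Weighted total:
  Discussion 25 × 0.09 = 2.25
  Essays 93 × 0.07 = 6.51
  Written exam 92 × 0.1 = 9.2
  Participation 81 × 0.25 = 20.25
  Final exam 62 × 0.08 = 4.96
  Practicals 86 × 0.3 = 25.8
  Capstone 67 × 0.11 = 7.37
Sum = 76.34
76.34 is ≥ 67 and < 77 → C

C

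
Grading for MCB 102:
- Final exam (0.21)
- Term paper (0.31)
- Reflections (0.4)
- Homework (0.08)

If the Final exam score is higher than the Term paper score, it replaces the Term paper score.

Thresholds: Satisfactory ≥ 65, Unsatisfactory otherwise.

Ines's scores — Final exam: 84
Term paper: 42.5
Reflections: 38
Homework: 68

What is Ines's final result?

Final exam (84) > Term paper (42.5), so Term paper counts as 84.
Weighted total:
  Final exam 84 × 0.21 = 17.64
  Term paper 84 × 0.31 = 26.04
  Reflections 38 × 0.4 = 15.2
  Homework 68 × 0.08 = 5.44
Sum = 64.32
64.32 < 65 → Unsatisfactory

Unsatisfactory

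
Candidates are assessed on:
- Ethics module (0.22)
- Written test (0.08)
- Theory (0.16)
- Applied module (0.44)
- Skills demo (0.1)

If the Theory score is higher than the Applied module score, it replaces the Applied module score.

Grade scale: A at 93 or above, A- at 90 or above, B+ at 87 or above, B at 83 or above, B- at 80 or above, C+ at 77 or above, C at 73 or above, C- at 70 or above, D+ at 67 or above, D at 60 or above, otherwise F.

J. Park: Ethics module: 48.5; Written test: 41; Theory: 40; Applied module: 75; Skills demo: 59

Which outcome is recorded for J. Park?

Theory (40) ≤ Applied module (75), so Applied module stays at 75.
Weighted total:
  Ethics module 48.5 × 0.22 = 10.67
  Written test 41 × 0.08 = 3.28
  Theory 40 × 0.16 = 6.4
  Applied module 75 × 0.44 = 33
  Skills demo 59 × 0.1 = 5.9
Sum = 59.25
59.25 < 60 → F

F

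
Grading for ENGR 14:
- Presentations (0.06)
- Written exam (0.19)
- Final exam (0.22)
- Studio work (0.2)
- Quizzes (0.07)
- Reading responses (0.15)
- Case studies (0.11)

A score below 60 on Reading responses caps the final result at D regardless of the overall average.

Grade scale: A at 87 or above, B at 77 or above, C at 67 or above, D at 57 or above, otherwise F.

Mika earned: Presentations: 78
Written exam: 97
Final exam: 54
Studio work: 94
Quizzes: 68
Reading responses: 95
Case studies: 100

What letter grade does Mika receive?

B

Reading responses score 95 ≥ 60: minimum met.
Weighted total:
  Presentations 78 × 0.06 = 4.68
  Written exam 97 × 0.19 = 18.43
  Final exam 54 × 0.22 = 11.88
  Studio work 94 × 0.2 = 18.8
  Quizzes 68 × 0.07 = 4.76
  Reading responses 95 × 0.15 = 14.25
  Case studies 100 × 0.11 = 11
Sum = 83.8
83.8 is ≥ 77 and < 87 → B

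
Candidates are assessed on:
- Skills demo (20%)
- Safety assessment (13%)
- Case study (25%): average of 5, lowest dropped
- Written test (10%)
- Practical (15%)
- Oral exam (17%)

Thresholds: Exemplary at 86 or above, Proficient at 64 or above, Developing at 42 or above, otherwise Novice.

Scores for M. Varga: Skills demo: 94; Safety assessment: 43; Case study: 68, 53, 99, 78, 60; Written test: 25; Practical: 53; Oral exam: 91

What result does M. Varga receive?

Proficient

Case study: drop 53 → average of remaining 4 = 305/4 = 76.25
Weighted total:
  Skills demo 94 × 0.2 = 18.8
  Safety assessment 43 × 0.13 = 5.59
  Case study 76.25 × 0.25 = 19.0625
  Written test 25 × 0.1 = 2.5
  Practical 53 × 0.15 = 7.95
  Oral exam 91 × 0.17 = 15.47
Sum = 69.3725
69.3725 is ≥ 64 and < 86 → Proficient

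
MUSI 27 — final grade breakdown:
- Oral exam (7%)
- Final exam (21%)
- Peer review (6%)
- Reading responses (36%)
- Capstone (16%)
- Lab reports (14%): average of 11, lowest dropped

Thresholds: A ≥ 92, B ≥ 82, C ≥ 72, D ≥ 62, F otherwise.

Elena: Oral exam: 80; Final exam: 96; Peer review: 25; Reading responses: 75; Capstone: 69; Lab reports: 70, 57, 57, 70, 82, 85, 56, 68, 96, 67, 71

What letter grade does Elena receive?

Lab reports: drop 56 → average of remaining 10 = 723/10 = 72.3
Weighted total:
  Oral exam 80 × 0.07 = 5.6
  Final exam 96 × 0.21 = 20.16
  Peer review 25 × 0.06 = 1.5
  Reading responses 75 × 0.36 = 27
  Capstone 69 × 0.16 = 11.04
  Lab reports 72.3 × 0.14 = 10.122
Sum = 75.422
75.422 is ≥ 72 and < 82 → C

C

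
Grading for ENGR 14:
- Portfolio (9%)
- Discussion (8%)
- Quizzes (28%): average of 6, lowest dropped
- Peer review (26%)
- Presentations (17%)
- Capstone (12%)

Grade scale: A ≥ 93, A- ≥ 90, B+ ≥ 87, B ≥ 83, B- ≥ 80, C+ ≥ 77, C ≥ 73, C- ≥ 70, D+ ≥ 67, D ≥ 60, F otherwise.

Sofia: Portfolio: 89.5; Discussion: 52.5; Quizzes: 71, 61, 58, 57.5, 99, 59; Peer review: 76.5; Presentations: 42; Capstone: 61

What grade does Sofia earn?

Quizzes: drop 57.5 → average of remaining 5 = 348/5 = 69.6
Weighted total:
  Portfolio 89.5 × 0.09 = 8.055
  Discussion 52.5 × 0.08 = 4.2
  Quizzes 69.6 × 0.28 = 19.488
  Peer review 76.5 × 0.26 = 19.89
  Presentations 42 × 0.17 = 7.14
  Capstone 61 × 0.12 = 7.32
Sum = 66.093
66.093 is ≥ 60 and < 67 → D

D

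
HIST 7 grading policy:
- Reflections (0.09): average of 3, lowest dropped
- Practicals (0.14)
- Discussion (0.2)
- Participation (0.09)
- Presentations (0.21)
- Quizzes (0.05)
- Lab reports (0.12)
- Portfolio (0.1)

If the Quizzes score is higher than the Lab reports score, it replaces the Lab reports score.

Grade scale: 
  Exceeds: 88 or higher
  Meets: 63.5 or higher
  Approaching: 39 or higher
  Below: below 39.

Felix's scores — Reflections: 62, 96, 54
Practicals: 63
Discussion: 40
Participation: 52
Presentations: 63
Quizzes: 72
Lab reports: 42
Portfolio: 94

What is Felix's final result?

Reflections: drop 54 → average of remaining 2 = 158/2 = 79
Quizzes (72) > Lab reports (42), so Lab reports counts as 72.
Weighted total:
  Reflections 79 × 0.09 = 7.11
  Practicals 63 × 0.14 = 8.82
  Discussion 40 × 0.2 = 8
  Participation 52 × 0.09 = 4.68
  Presentations 63 × 0.21 = 13.23
  Quizzes 72 × 0.05 = 3.6
  Lab reports 72 × 0.12 = 8.64
  Portfolio 94 × 0.1 = 9.4
Sum = 63.48
63.48 is ≥ 39 and < 63.5 → Approaching

Approaching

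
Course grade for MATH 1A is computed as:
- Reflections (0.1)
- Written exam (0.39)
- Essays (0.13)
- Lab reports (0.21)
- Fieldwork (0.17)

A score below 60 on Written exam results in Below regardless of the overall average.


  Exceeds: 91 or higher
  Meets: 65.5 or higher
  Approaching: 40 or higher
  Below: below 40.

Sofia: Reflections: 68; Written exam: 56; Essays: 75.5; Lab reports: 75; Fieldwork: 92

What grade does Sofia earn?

Written exam score 56 < 60: minimum not met.
Weighted total:
  Reflections 68 × 0.1 = 6.8
  Written exam 56 × 0.39 = 21.84
  Essays 75.5 × 0.13 = 9.815
  Lab reports 75 × 0.21 = 15.75
  Fieldwork 92 × 0.17 = 15.64
Sum = 69.845
Because the Written exam minimum was not met, the result is Below.

Below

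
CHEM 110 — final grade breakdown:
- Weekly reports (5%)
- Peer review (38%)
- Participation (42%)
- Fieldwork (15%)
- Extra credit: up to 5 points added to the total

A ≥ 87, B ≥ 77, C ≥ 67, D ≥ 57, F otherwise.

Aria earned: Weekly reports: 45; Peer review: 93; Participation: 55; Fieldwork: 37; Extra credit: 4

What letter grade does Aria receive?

Weighted total:
  Weekly reports 45 × 0.05 = 2.25
  Peer review 93 × 0.38 = 35.34
  Participation 55 × 0.42 = 23.1
  Fieldwork 37 × 0.15 = 5.55
Sum = 66.24
Extra credit: 66.24 + 4 = 70.24
70.24 is ≥ 67 and < 77 → C

C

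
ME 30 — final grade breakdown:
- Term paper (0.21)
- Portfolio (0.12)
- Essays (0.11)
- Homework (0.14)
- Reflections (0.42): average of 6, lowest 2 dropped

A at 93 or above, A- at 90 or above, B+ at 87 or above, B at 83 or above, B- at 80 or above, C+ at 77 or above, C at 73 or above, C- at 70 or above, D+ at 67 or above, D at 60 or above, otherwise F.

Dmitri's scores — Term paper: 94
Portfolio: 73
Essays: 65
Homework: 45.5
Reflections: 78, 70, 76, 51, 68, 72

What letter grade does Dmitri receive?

Reflections: drop 51, 68 → average of remaining 4 = 296/4 = 74
Weighted total:
  Term paper 94 × 0.21 = 19.74
  Portfolio 73 × 0.12 = 8.76
  Essays 65 × 0.11 = 7.15
  Homework 45.5 × 0.14 = 6.37
  Reflections 74 × 0.42 = 31.08
Sum = 73.1
73.1 is ≥ 73 and < 77 → C

C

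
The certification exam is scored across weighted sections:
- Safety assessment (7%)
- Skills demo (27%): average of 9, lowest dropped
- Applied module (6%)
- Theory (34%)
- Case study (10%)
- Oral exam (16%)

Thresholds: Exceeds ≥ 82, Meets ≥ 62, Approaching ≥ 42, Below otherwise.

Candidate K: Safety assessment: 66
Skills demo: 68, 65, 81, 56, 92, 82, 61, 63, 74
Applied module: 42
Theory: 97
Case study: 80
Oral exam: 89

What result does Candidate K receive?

Skills demo: drop 56 → average of remaining 8 = 586/8 = 73.25
Weighted total:
  Safety assessment 66 × 0.07 = 4.62
  Skills demo 73.25 × 0.27 = 19.7775
  Applied module 42 × 0.06 = 2.52
  Theory 97 × 0.34 = 32.98
  Case study 80 × 0.1 = 8
  Oral exam 89 × 0.16 = 14.24
Sum = 82.1375
82.1375 ≥ 82 → Exceeds

Exceeds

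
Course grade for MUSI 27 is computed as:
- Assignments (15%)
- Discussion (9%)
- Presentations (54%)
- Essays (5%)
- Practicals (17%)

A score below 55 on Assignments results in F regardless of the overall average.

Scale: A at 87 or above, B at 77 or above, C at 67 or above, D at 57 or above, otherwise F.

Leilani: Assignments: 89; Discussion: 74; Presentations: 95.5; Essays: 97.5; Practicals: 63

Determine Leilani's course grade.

Assignments score 89 ≥ 55: minimum met.
Weighted total:
  Assignments 89 × 0.15 = 13.35
  Discussion 74 × 0.09 = 6.66
  Presentations 95.5 × 0.54 = 51.57
  Essays 97.5 × 0.05 = 4.875
  Practicals 63 × 0.17 = 10.71
Sum = 87.165
87.165 ≥ 87 → A

A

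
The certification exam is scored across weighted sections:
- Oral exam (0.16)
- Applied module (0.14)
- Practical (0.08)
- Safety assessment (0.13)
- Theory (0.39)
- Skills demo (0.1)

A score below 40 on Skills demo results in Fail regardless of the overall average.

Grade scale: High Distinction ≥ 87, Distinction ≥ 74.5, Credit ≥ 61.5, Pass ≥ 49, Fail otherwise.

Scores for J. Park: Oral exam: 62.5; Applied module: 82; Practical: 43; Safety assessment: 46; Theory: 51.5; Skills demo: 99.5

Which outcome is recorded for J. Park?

Pass

Skills demo score 99.5 ≥ 40: minimum met.
Weighted total:
  Oral exam 62.5 × 0.16 = 10
  Applied module 82 × 0.14 = 11.48
  Practical 43 × 0.08 = 3.44
  Safety assessment 46 × 0.13 = 5.98
  Theory 51.5 × 0.39 = 20.085
  Skills demo 99.5 × 0.1 = 9.95
Sum = 60.935
60.935 is ≥ 49 and < 61.5 → Pass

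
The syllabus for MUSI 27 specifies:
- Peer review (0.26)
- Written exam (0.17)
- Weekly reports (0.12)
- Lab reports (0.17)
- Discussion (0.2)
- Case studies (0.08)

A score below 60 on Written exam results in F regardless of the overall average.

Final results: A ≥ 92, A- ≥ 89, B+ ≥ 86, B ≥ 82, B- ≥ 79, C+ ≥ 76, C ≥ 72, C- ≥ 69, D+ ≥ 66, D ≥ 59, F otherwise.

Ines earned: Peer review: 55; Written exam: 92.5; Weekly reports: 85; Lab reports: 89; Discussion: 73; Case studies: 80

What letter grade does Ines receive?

C+

Written exam score 92.5 ≥ 60: minimum met.
Weighted total:
  Peer review 55 × 0.26 = 14.3
  Written exam 92.5 × 0.17 = 15.725
  Weekly reports 85 × 0.12 = 10.2
  Lab reports 89 × 0.17 = 15.13
  Discussion 73 × 0.2 = 14.6
  Case studies 80 × 0.08 = 6.4
Sum = 76.355
76.355 is ≥ 76 and < 79 → C+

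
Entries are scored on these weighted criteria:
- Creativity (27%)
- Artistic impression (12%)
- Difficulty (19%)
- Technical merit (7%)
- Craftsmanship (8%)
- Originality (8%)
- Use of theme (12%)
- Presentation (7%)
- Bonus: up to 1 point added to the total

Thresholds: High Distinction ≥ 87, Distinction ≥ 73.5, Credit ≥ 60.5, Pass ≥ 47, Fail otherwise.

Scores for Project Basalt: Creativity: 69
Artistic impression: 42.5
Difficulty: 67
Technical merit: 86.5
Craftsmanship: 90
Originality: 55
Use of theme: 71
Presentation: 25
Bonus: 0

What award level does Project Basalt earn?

Weighted total:
  Creativity 69 × 0.27 = 18.63
  Artistic impression 42.5 × 0.12 = 5.1
  Difficulty 67 × 0.19 = 12.73
  Technical merit 86.5 × 0.07 = 6.055
  Craftsmanship 90 × 0.08 = 7.2
  Originality 55 × 0.08 = 4.4
  Use of theme 71 × 0.12 = 8.52
  Presentation 25 × 0.07 = 1.75
Sum = 64.385
Bonus: 64.385 + 0 = 64.385
64.385 is ≥ 60.5 and < 73.5 → Credit

Credit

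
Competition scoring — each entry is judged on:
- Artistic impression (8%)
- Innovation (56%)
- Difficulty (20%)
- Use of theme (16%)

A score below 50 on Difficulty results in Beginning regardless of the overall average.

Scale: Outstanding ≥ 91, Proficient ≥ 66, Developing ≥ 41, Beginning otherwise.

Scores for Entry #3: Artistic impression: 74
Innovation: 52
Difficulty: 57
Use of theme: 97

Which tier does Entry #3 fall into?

Difficulty score 57 ≥ 50: minimum met.
Weighted total:
  Artistic impression 74 × 0.08 = 5.92
  Innovation 52 × 0.56 = 29.12
  Difficulty 57 × 0.2 = 11.4
  Use of theme 97 × 0.16 = 15.52
Sum = 61.96
61.96 is ≥ 41 and < 66 → Developing

Developing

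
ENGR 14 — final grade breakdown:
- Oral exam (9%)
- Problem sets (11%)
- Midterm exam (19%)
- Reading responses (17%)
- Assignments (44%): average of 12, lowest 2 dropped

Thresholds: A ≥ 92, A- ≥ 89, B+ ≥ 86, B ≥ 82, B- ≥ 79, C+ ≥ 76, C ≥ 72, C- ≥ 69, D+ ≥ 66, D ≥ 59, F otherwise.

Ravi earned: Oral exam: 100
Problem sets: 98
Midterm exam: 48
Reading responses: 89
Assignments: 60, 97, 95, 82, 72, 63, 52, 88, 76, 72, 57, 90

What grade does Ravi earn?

B-

Assignments: drop 52, 57 → average of remaining 10 = 795/10 = 79.5
Weighted total:
  Oral exam 100 × 0.09 = 9
  Problem sets 98 × 0.11 = 10.78
  Midterm exam 48 × 0.19 = 9.12
  Reading responses 89 × 0.17 = 15.13
  Assignments 79.5 × 0.44 = 34.98
Sum = 79.01
79.01 is ≥ 79 and < 82 → B-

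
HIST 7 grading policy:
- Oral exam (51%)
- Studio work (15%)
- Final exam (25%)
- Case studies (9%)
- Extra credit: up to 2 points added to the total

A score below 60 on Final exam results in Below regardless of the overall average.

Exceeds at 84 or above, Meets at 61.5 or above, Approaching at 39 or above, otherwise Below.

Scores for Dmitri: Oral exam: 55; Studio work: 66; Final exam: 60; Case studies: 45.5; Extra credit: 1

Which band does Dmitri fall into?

Approaching

Final exam score 60 ≥ 60: minimum met.
Weighted total:
  Oral exam 55 × 0.51 = 28.05
  Studio work 66 × 0.15 = 9.9
  Final exam 60 × 0.25 = 15
  Case studies 45.5 × 0.09 = 4.095
Sum = 57.045
Extra credit: 57.045 + 1 = 58.045
58.045 is ≥ 39 and < 61.5 → Approaching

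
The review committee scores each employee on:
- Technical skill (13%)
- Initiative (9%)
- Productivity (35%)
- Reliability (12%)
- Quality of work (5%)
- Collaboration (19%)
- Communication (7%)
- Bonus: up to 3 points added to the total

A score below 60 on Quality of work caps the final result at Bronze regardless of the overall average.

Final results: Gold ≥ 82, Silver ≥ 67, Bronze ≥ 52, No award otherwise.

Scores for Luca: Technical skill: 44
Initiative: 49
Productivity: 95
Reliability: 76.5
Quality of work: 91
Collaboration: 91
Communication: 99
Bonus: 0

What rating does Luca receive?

Silver

Quality of work score 91 ≥ 60: minimum met.
Weighted total:
  Technical skill 44 × 0.13 = 5.72
  Initiative 49 × 0.09 = 4.41
  Productivity 95 × 0.35 = 33.25
  Reliability 76.5 × 0.12 = 9.18
  Quality of work 91 × 0.05 = 4.55
  Collaboration 91 × 0.19 = 17.29
  Communication 99 × 0.07 = 6.93
Sum = 81.33
Bonus: 81.33 + 0 = 81.33
81.33 is ≥ 67 and < 82 → Silver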